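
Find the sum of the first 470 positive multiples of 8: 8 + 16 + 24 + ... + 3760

Factor out 8: = 8(1 + 2 + ... + 470) = 8 × n(n+1)/2
= 8 × 470×471/2
= 8 × 110685
= 885480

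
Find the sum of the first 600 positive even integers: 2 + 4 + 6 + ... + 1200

Sum of first n even numbers = n(n+1)
= 600×601
= 360600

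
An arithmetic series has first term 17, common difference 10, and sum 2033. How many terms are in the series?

Using S = n/2 × [2a + (n-1)d]
2033 = n/2 × [2(17) + (n-1)(10)]
2033 = n/2 × [34 + 10n - 10]
4066 = n × [24 + 10n]
10n² + (24)n - 4066 = 0
Discriminant: Δ = (24)² - 4(10)(-4066) = 576 + 162640 = 163216
√Δ = 404
n = [-(24) + √Δ] / (2·10) = (-24 + 404) / 20 = 380 / 20 = 19
(The negative root is discarded since n must be a positive integer.)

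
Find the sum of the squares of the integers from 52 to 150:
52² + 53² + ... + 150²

Use ∑_{k=1}^{n} k² = n(n+1)(2n+1)/6, then subtract the first 51 terms.
∑_{k=1}^{150} k² = 150×151×301/6 = 1136275
∑_{k=1}^{51} k² = 51×52×103/6 = 45526
∑_{k=52}^{150} k² = 1136275 - 45526 = 1090749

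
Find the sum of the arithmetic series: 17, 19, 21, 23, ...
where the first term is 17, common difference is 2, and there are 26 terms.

Sₙ = n/2 × (first + last)
Last term = a + (n-1)d = 17 + (26-1)×2 = 67
S_26 = 26/2 × (17 + 67)
S_26 = 26/2 × 84 = 1092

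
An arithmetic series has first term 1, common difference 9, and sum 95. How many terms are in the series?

Using S = n/2 × [2a + (n-1)d]
95 = n/2 × [2(1) + (n-1)(9)]
95 = n/2 × [2 + 9n - 9]
190 = n × [-7 + 9n]
9n² + (-7)n - 190 = 0
Discriminant: Δ = (-7)² - 4(9)(-190) = 49 + 6840 = 6889
√Δ = 83
n = [-(-7) + √Δ] / (2·9) = (7 + 83) / 18 = 90 / 18 = 5
(The negative root is discarded since n must be a positive integer.)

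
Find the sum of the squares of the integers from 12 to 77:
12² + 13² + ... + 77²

Use ∑_{k=1}^{n} k² = n(n+1)(2n+1)/6, then subtract the first 11 terms.
∑_{k=1}^{77} k² = 77×78×155/6 = 155155
∑_{k=1}^{11} k² = 11×12×23/6 = 506
∑_{k=12}^{77} k² = 155155 - 506 = 154649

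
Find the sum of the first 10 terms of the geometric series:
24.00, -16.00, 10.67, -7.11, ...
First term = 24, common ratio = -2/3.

Sₙ = a(1 - rⁿ) / (1 - r)
S_10 = 24(1 - (-2/3)^10) / (1 - (-2/3))
S_10 = 24(1 - (1024/59049)) / (5/3)
S_10 = 92840/6561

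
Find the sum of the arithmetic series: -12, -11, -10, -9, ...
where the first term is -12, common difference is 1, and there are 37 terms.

Sₙ = n/2 × (first + last)
Last term = a + (n-1)d = -12 + (37-1)×1 = 24
S_37 = 37/2 × (-12 + 24)
S_37 = 37/2 × 12 = 222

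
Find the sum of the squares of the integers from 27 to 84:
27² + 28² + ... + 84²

Use ∑_{k=1}^{n} k² = n(n+1)(2n+1)/6, then subtract the first 26 terms.
∑_{k=1}^{84} k² = 84×85×169/6 = 201110
∑_{k=1}^{26} k² = 26×27×53/6 = 6201
∑_{k=27}^{84} k² = 201110 - 6201 = 194909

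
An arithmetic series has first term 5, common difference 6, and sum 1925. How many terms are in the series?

Using S = n/2 × [2a + (n-1)d]
1925 = n/2 × [2(5) + (n-1)(6)]
1925 = n/2 × [10 + 6n - 6]
3850 = n × [4 + 6n]
6n² + (4)n - 3850 = 0
Discriminant: Δ = (4)² - 4(6)(-3850) = 16 + 92400 = 92416
√Δ = 304
n = [-(4) + √Δ] / (2·6) = (-4 + 304) / 12 = 300 / 12 = 25
(The negative root is discarded since n must be a positive integer.)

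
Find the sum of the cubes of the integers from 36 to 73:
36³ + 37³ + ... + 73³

Use ∑_{k=1}^{n} k³ = [n(n+1)/2]², then subtract the first 35 terms.
∑_{k=1}^{73} k³ = [73×74/2]² = 2701² = 7295401
∑_{k=1}^{35} k³ = [35×36/2]² = 630² = 396900
∑_{k=36}^{73} k³ = 7295401 - 396900 = 6898501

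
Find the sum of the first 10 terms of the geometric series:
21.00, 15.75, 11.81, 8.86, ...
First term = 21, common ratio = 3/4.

Sₙ = a(1 - rⁿ) / (1 - r)
S_10 = 21(1 - (3/4)^10) / (1 - (3/4))
S_10 = 21(1 - (59049/1048576)) / (1/4)
S_10 = 20780067/262144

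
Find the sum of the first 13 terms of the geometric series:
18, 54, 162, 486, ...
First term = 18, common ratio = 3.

Sₙ = a(1 - rⁿ) / (1 - r)
S_13 = 18(1 - 3^13) / (1 - 3)
S_13 = 18(1 - 1594323) / (-2)
S_13 = 14348898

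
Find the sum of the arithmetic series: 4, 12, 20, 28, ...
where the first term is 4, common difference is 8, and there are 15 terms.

Sₙ = n/2 × (first + last)
Last term = a + (n-1)d = 4 + (15-1)×8 = 116
S_15 = 15/2 × (4 + 116)
S_15 = 15/2 × 120 = 900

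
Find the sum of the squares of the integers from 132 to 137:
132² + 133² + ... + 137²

Use ∑_{k=1}^{n} k² = n(n+1)(2n+1)/6, then subtract the first 131 terms.
∑_{k=1}^{137} k² = 137×138×275/6 = 866525
∑_{k=1}^{131} k² = 131×132×263/6 = 757966
∑_{k=132}^{137} k² = 866525 - 757966 = 108559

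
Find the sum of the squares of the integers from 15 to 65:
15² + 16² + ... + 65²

Use ∑_{k=1}^{n} k² = n(n+1)(2n+1)/6, then subtract the first 14 terms.
∑_{k=1}^{65} k² = 65×66×131/6 = 93665
∑_{k=1}^{14} k² = 14×15×29/6 = 1015
∑_{k=15}^{65} k² = 93665 - 1015 = 92650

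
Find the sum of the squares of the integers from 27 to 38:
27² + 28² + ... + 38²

Use ∑_{k=1}^{n} k² = n(n+1)(2n+1)/6, then subtract the first 26 terms.
∑_{k=1}^{38} k² = 38×39×77/6 = 19019
∑_{k=1}^{26} k² = 26×27×53/6 = 6201
∑_{k=27}^{38} k² = 19019 - 6201 = 12818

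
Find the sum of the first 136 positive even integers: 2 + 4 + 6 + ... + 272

Sum of first n even numbers = n(n+1)
= 136×137
= 18632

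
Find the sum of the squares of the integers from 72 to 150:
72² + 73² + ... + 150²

Use ∑_{k=1}^{n} k² = n(n+1)(2n+1)/6, then subtract the first 71 terms.
∑_{k=1}^{150} k² = 150×151×301/6 = 1136275
∑_{k=1}^{71} k² = 71×72×143/6 = 121836
∑_{k=72}^{150} k² = 1136275 - 121836 = 1014439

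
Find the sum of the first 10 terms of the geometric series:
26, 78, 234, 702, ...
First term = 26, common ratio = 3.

Sₙ = a(1 - rⁿ) / (1 - r)
S_10 = 26(1 - 3^10) / (1 - 3)
S_10 = 26(1 - 59049) / (-2)
S_10 = 767624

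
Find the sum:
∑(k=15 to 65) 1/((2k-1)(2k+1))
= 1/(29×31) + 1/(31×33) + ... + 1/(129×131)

Partial fractions: 1/((2k-1)(2k+1)) = (1/2)[1/(2k-1) - 1/(2k+1)]
The series telescopes:
= (1/2)[1/29 - 1/131]
= 51/3799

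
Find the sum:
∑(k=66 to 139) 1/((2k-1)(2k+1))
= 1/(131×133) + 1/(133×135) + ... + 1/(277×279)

Partial fractions: 1/((2k-1)(2k+1)) = (1/2)[1/(2k-1) - 1/(2k+1)]
The series telescopes:
= (1/2)[1/131 - 1/279]
= 74/36549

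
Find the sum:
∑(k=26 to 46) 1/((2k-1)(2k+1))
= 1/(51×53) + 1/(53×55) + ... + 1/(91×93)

Partial fractions: 1/((2k-1)(2k+1)) = (1/2)[1/(2k-1) - 1/(2k+1)]
The series telescopes:
= (1/2)[1/51 - 1/93]
= 7/1581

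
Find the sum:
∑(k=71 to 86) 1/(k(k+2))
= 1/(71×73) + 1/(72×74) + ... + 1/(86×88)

Partial fractions: 1/(k(k+2)) = (1/2)[1/k - 1/(k+2)]
Telescoping leaves the first two and last two terms:
= (1/2)[1/71 + 1/72 - 1/87 - 1/88]
= 4171/1630728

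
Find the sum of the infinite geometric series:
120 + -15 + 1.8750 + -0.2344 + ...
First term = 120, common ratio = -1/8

For |r| < 1, S = a / (1 - r)
S = 120 / (1 - (-1/8))
S = 120 / (9/8)
S = 320/3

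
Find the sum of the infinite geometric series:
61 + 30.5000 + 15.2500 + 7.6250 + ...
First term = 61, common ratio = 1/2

For |r| < 1, S = a / (1 - r)
S = 61 / (1 - (1/2))
S = 61 / (1/2)
S = 122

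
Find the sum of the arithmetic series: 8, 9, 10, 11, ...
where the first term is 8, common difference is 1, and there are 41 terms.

Sₙ = n/2 × (first + last)
Last term = a + (n-1)d = 8 + (41-1)×1 = 48
S_41 = 41/2 × (8 + 48)
S_41 = 41/2 × 56 = 1148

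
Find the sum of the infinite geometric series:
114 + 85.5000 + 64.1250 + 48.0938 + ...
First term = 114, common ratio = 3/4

For |r| < 1, S = a / (1 - r)
S = 114 / (1 - (3/4))
S = 114 / (1/4)
S = 456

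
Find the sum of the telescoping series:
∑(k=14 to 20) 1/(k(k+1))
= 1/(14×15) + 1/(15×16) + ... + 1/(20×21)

Partial fractions: 1/(k(k+1)) = 1/k - 1/(k+1)
The series telescopes:
= (1/14 - 1/15) + (1/15 - 1/16) + ... + (1/20 - 1/21)
= 1/14 - 1/21
= 1/42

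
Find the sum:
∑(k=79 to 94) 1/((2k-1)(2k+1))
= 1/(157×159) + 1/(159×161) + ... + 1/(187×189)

Partial fractions: 1/((2k-1)(2k+1)) = (1/2)[1/(2k-1) - 1/(2k+1)]
The series telescopes:
= (1/2)[1/157 - 1/189]
= 16/29673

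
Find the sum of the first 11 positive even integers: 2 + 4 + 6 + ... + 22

Sum of first n even numbers = n(n+1)
= 11×12
= 132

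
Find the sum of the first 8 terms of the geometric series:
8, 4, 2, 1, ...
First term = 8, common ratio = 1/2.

Sₙ = a(1 - rⁿ) / (1 - r)
S_8 = 8(1 - (1/2)^8) / (1 - (1/2))
S_8 = 8(1 - (1/256)) / (1/2)
S_8 = 255/16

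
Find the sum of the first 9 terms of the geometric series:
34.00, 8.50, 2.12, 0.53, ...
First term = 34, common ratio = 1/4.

Sₙ = a(1 - rⁿ) / (1 - r)
S_9 = 34(1 - (1/4)^9) / (1 - (1/4))
S_9 = 34(1 - (1/262144)) / (3/4)
S_9 = 1485477/32768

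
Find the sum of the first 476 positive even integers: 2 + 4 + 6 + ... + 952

Sum of first n even numbers = n(n+1)
= 476×477
= 227052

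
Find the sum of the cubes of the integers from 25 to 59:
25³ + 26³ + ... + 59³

Use ∑_{k=1}^{n} k³ = [n(n+1)/2]², then subtract the first 24 terms.
∑_{k=1}^{59} k³ = [59×60/2]² = 1770² = 3132900
∑_{k=1}^{24} k³ = [24×25/2]² = 300² = 90000
∑_{k=25}^{59} k³ = 3132900 - 90000 = 3042900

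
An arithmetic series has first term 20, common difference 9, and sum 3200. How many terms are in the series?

Using S = n/2 × [2a + (n-1)d]
3200 = n/2 × [2(20) + (n-1)(9)]
3200 = n/2 × [40 + 9n - 9]
6400 = n × [31 + 9n]
9n² + (31)n - 6400 = 0
Discriminant: Δ = (31)² - 4(9)(-6400) = 961 + 230400 = 231361
√Δ = 481
n = [-(31) + √Δ] / (2·9) = (-31 + 481) / 18 = 450 / 18 = 25
(The negative root is discarded since n must be a positive integer.)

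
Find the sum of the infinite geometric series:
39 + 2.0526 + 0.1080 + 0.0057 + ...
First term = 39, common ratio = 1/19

For |r| < 1, S = a / (1 - r)
S = 39 / (1 - (1/19))
S = 39 / (18/19)
S = 247/6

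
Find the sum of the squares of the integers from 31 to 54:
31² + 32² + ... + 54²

Use ∑_{k=1}^{n} k² = n(n+1)(2n+1)/6, then subtract the first 30 terms.
∑_{k=1}^{54} k² = 54×55×109/6 = 53955
∑_{k=1}^{30} k² = 30×31×61/6 = 9455
∑_{k=31}^{54} k² = 53955 - 9455 = 44500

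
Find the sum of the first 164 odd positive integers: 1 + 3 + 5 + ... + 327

Sum of first n odd numbers = n²
= 164²
= 26896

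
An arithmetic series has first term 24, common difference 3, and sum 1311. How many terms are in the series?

Using S = n/2 × [2a + (n-1)d]
1311 = n/2 × [2(24) + (n-1)(3)]
1311 = n/2 × [48 + 3n - 3]
2622 = n × [45 + 3n]
3n² + (45)n - 2622 = 0
Discriminant: Δ = (45)² - 4(3)(-2622) = 2025 + 31464 = 33489
√Δ = 183
n = [-(45) + √Δ] / (2·3) = (-45 + 183) / 6 = 138 / 6 = 23
(The negative root is discarded since n must be a positive integer.)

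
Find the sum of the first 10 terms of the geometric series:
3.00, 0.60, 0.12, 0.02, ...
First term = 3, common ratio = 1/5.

Sₙ = a(1 - rⁿ) / (1 - r)
S_10 = 3(1 - (1/5)^10) / (1 - (1/5))
S_10 = 3(1 - (1/9765625)) / (4/5)
S_10 = 7324218/1953125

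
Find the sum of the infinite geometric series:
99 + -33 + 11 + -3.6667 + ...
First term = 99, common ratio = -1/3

For |r| < 1, S = a / (1 - r)
S = 99 / (1 - (-1/3))
S = 99 / (4/3)
S = 297/4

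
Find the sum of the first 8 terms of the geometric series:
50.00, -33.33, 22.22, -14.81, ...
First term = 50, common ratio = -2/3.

Sₙ = a(1 - rⁿ) / (1 - r)
S_8 = 50(1 - (-2/3)^8) / (1 - (-2/3))
S_8 = 50(1 - (256/6561)) / (5/3)
S_8 = 63050/2187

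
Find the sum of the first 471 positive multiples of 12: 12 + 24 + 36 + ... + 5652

Factor out 12: = 12(1 + 2 + ... + 471) = 12 × n(n+1)/2
= 12 × 471×472/2
= 12 × 111156
= 1333872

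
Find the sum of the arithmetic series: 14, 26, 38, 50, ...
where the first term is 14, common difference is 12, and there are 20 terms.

Sₙ = n/2 × (first + last)
Last term = a + (n-1)d = 14 + (20-1)×12 = 242
S_20 = 20/2 × (14 + 242)
S_20 = 20/2 × 256 = 2560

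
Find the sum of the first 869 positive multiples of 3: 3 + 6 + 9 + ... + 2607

Factor out 3: = 3(1 + 2 + ... + 869) = 3 × n(n+1)/2
= 3 × 869×870/2
= 3 × 378015
= 1134045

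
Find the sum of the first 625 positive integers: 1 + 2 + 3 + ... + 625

Formula: ∑k = n(n+1)/2
= 625×626/2
= 391250/2
= 195625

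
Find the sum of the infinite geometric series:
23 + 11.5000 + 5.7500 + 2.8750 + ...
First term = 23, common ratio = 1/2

For |r| < 1, S = a / (1 - r)
S = 23 / (1 - (1/2))
S = 23 / (1/2)
S = 46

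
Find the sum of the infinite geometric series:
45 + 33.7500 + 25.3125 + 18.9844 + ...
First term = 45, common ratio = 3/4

For |r| < 1, S = a / (1 - r)
S = 45 / (1 - (3/4))
S = 45 / (1/4)
S = 180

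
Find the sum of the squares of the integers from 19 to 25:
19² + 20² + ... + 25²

Use ∑_{k=1}^{n} k² = n(n+1)(2n+1)/6, then subtract the first 18 terms.
∑_{k=1}^{25} k² = 25×26×51/6 = 5525
∑_{k=1}^{18} k² = 18×19×37/6 = 2109
∑_{k=19}^{25} k² = 5525 - 2109 = 3416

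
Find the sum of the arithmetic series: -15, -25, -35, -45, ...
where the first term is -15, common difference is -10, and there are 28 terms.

Sₙ = n/2 × (first + last)
Last term = a + (n-1)d = -15 + (28-1)×(-10) = -285
S_28 = 28/2 × (-15 + (-285))
S_28 = 28/2 × (-300) = -4200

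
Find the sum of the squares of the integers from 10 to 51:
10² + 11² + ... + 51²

Use ∑_{k=1}^{n} k² = n(n+1)(2n+1)/6, then subtract the first 9 terms.
∑_{k=1}^{51} k² = 51×52×103/6 = 45526
∑_{k=1}^{9} k² = 9×10×19/6 = 285
∑_{k=10}^{51} k² = 45526 - 285 = 45241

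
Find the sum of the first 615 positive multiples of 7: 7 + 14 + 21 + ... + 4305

Factor out 7: = 7(1 + 2 + ... + 615) = 7 × n(n+1)/2
= 7 × 615×616/2
= 7 × 189420
= 1325940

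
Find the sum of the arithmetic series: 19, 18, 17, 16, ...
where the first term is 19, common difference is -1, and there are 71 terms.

Sₙ = n/2 × (first + last)
Last term = a + (n-1)d = 19 + (71-1)×(-1) = -51
S_71 = 71/2 × (19 + (-51))
S_71 = 71/2 × (-32) = -1136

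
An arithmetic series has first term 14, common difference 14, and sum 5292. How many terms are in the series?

Using S = n/2 × [2a + (n-1)d]
5292 = n/2 × [2(14) + (n-1)(14)]
5292 = n/2 × [28 + 14n - 14]
10584 = n × [14 + 14n]
14n² + (14)n - 10584 = 0
Discriminant: Δ = (14)² - 4(14)(-10584) = 196 + 592704 = 592900
√Δ = 770
n = [-(14) + √Δ] / (2·14) = (-14 + 770) / 28 = 756 / 28 = 27
(The negative root is discarded since n must be a positive integer.)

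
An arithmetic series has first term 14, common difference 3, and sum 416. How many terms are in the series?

Using S = n/2 × [2a + (n-1)d]
416 = n/2 × [2(14) + (n-1)(3)]
416 = n/2 × [28 + 3n - 3]
832 = n × [25 + 3n]
3n² + (25)n - 832 = 0
Discriminant: Δ = (25)² - 4(3)(-832) = 625 + 9984 = 10609
√Δ = 103
n = [-(25) + √Δ] / (2·3) = (-25 + 103) / 6 = 78 / 6 = 13
(The negative root is discarded since n must be a positive integer.)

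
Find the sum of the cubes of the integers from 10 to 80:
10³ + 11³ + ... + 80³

Use ∑_{k=1}^{n} k³ = [n(n+1)/2]², then subtract the first 9 terms.
∑_{k=1}^{80} k³ = [80×81/2]² = 3240² = 10497600
∑_{k=1}^{9} k³ = [9×10/2]² = 45² = 2025
∑_{k=10}^{80} k³ = 10497600 - 2025 = 10495575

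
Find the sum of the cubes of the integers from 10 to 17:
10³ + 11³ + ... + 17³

Use ∑_{k=1}^{n} k³ = [n(n+1)/2]², then subtract the first 9 terms.
∑_{k=1}^{17} k³ = [17×18/2]² = 153² = 23409
∑_{k=1}^{9} k³ = [9×10/2]² = 45² = 2025
∑_{k=10}^{17} k³ = 23409 - 2025 = 21384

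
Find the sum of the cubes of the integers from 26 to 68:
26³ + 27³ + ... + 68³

Use ∑_{k=1}^{n} k³ = [n(n+1)/2]², then subtract the first 25 terms.
∑_{k=1}^{68} k³ = [68×69/2]² = 2346² = 5503716
∑_{k=1}^{25} k³ = [25×26/2]² = 325² = 105625
∑_{k=26}^{68} k³ = 5503716 - 105625 = 5398091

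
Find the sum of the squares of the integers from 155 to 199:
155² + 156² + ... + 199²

Use ∑_{k=1}^{n} k² = n(n+1)(2n+1)/6, then subtract the first 154 terms.
∑_{k=1}^{199} k² = 199×200×399/6 = 2646700
∑_{k=1}^{154} k² = 154×155×309/6 = 1229305
∑_{k=155}^{199} k² = 2646700 - 1229305 = 1417395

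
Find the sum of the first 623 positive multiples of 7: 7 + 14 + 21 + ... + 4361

Factor out 7: = 7(1 + 2 + ... + 623) = 7 × n(n+1)/2
= 7 × 623×624/2
= 7 × 194376
= 1360632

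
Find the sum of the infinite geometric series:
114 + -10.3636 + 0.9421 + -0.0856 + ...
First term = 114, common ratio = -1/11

For |r| < 1, S = a / (1 - r)
S = 114 / (1 - (-1/11))
S = 114 / (12/11)
S = 209/2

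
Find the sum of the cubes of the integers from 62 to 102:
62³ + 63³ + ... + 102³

Use ∑_{k=1}^{n} k³ = [n(n+1)/2]², then subtract the first 61 terms.
∑_{k=1}^{102} k³ = [102×103/2]² = 5253² = 27594009
∑_{k=1}^{61} k³ = [61×62/2]² = 1891² = 3575881
∑_{k=62}^{102} k³ = 27594009 - 3575881 = 24018128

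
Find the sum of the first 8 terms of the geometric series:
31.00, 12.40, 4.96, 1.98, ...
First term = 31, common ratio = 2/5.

Sₙ = a(1 - rⁿ) / (1 - r)
S_8 = 31(1 - (2/5)^8) / (1 - (2/5))
S_8 = 31(1 - (256/390625)) / (3/5)
S_8 = 4033813/78125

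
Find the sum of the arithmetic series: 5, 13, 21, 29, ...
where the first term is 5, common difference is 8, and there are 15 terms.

Sₙ = n/2 × (first + last)
Last term = a + (n-1)d = 5 + (15-1)×8 = 117
S_15 = 15/2 × (5 + 117)
S_15 = 15/2 × 122 = 915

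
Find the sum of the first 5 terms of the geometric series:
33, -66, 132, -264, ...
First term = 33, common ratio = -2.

Sₙ = a(1 - rⁿ) / (1 - r)
S_5 = 33(1 - (-2)^5) / (1 - (-2))
S_5 = 33(1 - (-32)) / (3)
S_5 = 363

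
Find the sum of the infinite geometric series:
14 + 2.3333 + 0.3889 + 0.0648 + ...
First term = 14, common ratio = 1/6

For |r| < 1, S = a / (1 - r)
S = 14 / (1 - (1/6))
S = 14 / (5/6)
S = 84/5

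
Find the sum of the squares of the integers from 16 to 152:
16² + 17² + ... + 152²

Use ∑_{k=1}^{n} k² = n(n+1)(2n+1)/6, then subtract the first 15 terms.
∑_{k=1}^{152} k² = 152×153×305/6 = 1182180
∑_{k=1}^{15} k² = 15×16×31/6 = 1240
∑_{k=16}^{152} k² = 1182180 - 1240 = 1180940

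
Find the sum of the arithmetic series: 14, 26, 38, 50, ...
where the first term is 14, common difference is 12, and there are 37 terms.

Sₙ = n/2 × (first + last)
Last term = a + (n-1)d = 14 + (37-1)×12 = 446
S_37 = 37/2 × (14 + 446)
S_37 = 37/2 × 460 = 8510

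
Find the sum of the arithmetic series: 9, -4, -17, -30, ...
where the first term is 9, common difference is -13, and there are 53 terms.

Sₙ = n/2 × (first + last)
Last term = a + (n-1)d = 9 + (53-1)×(-13) = -667
S_53 = 53/2 × (9 + (-667))
S_53 = 53/2 × (-658) = -17437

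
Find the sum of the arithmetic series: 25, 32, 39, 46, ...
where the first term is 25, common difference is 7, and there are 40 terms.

Sₙ = n/2 × (first + last)
Last term = a + (n-1)d = 25 + (40-1)×7 = 298
S_40 = 40/2 × (25 + 298)
S_40 = 40/2 × 323 = 6460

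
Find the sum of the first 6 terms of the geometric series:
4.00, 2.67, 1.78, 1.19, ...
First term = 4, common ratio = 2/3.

Sₙ = a(1 - rⁿ) / (1 - r)
S_6 = 4(1 - (2/3)^6) / (1 - (2/3))
S_6 = 4(1 - (64/729)) / (1/3)
S_6 = 2660/243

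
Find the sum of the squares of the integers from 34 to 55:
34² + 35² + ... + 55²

Use ∑_{k=1}^{n} k² = n(n+1)(2n+1)/6, then subtract the first 33 terms.
∑_{k=1}^{55} k² = 55×56×111/6 = 56980
∑_{k=1}^{33} k² = 33×34×67/6 = 12529
∑_{k=34}^{55} k² = 56980 - 12529 = 44451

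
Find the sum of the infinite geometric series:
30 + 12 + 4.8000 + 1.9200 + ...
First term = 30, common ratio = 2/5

For |r| < 1, S = a / (1 - r)
S = 30 / (1 - (2/5))
S = 30 / (3/5)
S = 50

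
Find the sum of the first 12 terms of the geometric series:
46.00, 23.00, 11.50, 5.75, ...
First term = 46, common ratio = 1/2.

Sₙ = a(1 - rⁿ) / (1 - r)
S_12 = 46(1 - (1/2)^12) / (1 - (1/2))
S_12 = 46(1 - (1/4096)) / (1/2)
S_12 = 94185/1024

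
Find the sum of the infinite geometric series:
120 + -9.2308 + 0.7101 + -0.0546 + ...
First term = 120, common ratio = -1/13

For |r| < 1, S = a / (1 - r)
S = 120 / (1 - (-1/13))
S = 120 / (14/13)
S = 780/7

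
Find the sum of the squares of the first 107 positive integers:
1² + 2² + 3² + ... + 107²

Formula: ∑k² = n(n+1)(2n+1)/6
= 107×108×215/6
= 2484540/6
= 414090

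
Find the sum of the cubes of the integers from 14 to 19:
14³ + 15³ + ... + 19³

Use ∑_{k=1}^{n} k³ = [n(n+1)/2]², then subtract the first 13 terms.
∑_{k=1}^{19} k³ = [19×20/2]² = 190² = 36100
∑_{k=1}^{13} k³ = [13×14/2]² = 91² = 8281
∑_{k=14}^{19} k³ = 36100 - 8281 = 27819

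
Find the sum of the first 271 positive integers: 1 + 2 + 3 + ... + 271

Formula: ∑k = n(n+1)/2
= 271×272/2
= 73712/2
= 36856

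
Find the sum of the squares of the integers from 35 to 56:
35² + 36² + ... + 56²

Use ∑_{k=1}^{n} k² = n(n+1)(2n+1)/6, then subtract the first 34 terms.
∑_{k=1}^{56} k² = 56×57×113/6 = 60116
∑_{k=1}^{34} k² = 34×35×69/6 = 13685
∑_{k=35}^{56} k² = 60116 - 13685 = 46431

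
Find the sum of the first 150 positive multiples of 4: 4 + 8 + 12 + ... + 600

Factor out 4: = 4(1 + 2 + ... + 150) = 4 × n(n+1)/2
= 4 × 150×151/2
= 4 × 11325
= 45300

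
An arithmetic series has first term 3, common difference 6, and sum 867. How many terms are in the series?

Using S = n/2 × [2a + (n-1)d]
867 = n/2 × [2(3) + (n-1)(6)]
867 = n/2 × [6 + 6n - 6]
1734 = n × [0 + 6n]
6n² + (0)n - 1734 = 0
Discriminant: Δ = (0)² - 4(6)(-1734) = 0 + 41616 = 41616
√Δ = 204
n = [-(0) + √Δ] / (2·6) = (0 + 204) / 12 = 204 / 12 = 17
(The negative root is discarded since n must be a positive integer.)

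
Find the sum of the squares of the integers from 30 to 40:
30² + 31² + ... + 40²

Use ∑_{k=1}^{n} k² = n(n+1)(2n+1)/6, then subtract the first 29 terms.
∑_{k=1}^{40} k² = 40×41×81/6 = 22140
∑_{k=1}^{29} k² = 29×30×59/6 = 8555
∑_{k=30}^{40} k² = 22140 - 8555 = 13585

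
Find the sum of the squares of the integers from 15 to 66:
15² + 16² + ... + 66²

Use ∑_{k=1}^{n} k² = n(n+1)(2n+1)/6, then subtract the first 14 terms.
∑_{k=1}^{66} k² = 66×67×133/6 = 98021
∑_{k=1}^{14} k² = 14×15×29/6 = 1015
∑_{k=15}^{66} k² = 98021 - 1015 = 97006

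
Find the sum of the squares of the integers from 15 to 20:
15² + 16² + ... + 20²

Use ∑_{k=1}^{n} k² = n(n+1)(2n+1)/6, then subtract the first 14 terms.
∑_{k=1}^{20} k² = 20×21×41/6 = 2870
∑_{k=1}^{14} k² = 14×15×29/6 = 1015
∑_{k=15}^{20} k² = 2870 - 1015 = 1855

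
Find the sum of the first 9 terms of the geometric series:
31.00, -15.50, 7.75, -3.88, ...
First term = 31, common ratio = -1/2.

Sₙ = a(1 - rⁿ) / (1 - r)
S_9 = 31(1 - (-1/2)^9) / (1 - (-1/2))
S_9 = 31(1 - (-1/512)) / (3/2)
S_9 = 5301/256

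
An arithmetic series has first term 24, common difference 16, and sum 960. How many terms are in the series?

Using S = n/2 × [2a + (n-1)d]
960 = n/2 × [2(24) + (n-1)(16)]
960 = n/2 × [48 + 16n - 16]
1920 = n × [32 + 16n]
16n² + (32)n - 1920 = 0
Discriminant: Δ = (32)² - 4(16)(-1920) = 1024 + 122880 = 123904
√Δ = 352
n = [-(32) + √Δ] / (2·16) = (-32 + 352) / 32 = 320 / 32 = 10
(The negative root is discarded since n must be a positive integer.)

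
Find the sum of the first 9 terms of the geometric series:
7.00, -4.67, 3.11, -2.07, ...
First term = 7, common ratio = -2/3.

Sₙ = a(1 - rⁿ) / (1 - r)
S_9 = 7(1 - (-2/3)^9) / (1 - (-2/3))
S_9 = 7(1 - (-512/19683)) / (5/3)
S_9 = 28273/6561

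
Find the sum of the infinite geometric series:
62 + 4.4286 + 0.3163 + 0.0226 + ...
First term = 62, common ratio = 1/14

For |r| < 1, S = a / (1 - r)
S = 62 / (1 - (1/14))
S = 62 / (13/14)
S = 868/13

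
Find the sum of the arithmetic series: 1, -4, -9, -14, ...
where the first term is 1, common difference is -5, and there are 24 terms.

Sₙ = n/2 × (first + last)
Last term = a + (n-1)d = 1 + (24-1)×(-5) = -114
S_24 = 24/2 × (1 + (-114))
S_24 = 24/2 × (-113) = -1356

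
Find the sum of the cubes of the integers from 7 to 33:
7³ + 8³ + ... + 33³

Use ∑_{k=1}^{n} k³ = [n(n+1)/2]², then subtract the first 6 terms.
∑_{k=1}^{33} k³ = [33×34/2]² = 561² = 314721
∑_{k=1}^{6} k³ = [6×7/2]² = 21² = 441
∑_{k=7}^{33} k³ = 314721 - 441 = 314280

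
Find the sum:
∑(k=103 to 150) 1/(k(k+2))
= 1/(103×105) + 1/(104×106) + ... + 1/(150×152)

Partial fractions: 1/(k(k+2)) = (1/2)[1/k - 1/(k+2)]
Telescoping leaves the first two and last two terms:
= (1/2)[1/103 + 1/104 - 1/151 - 1/152]
= 94083/30732728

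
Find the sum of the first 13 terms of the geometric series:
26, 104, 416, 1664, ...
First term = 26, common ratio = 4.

Sₙ = a(1 - rⁿ) / (1 - r)
S_13 = 26(1 - 4^13) / (1 - 4)
S_13 = 26(1 - 67108864) / (-3)
S_13 = 581610146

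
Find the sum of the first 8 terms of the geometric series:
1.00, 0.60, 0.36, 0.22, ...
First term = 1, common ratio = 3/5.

Sₙ = a(1 - rⁿ) / (1 - r)
S_8 = 1(1 - (3/5)^8) / (1 - (3/5))
S_8 = 1(1 - (6561/390625)) / (2/5)
S_8 = 192032/78125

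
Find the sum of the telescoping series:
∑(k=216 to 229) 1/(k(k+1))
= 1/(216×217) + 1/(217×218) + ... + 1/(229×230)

Partial fractions: 1/(k(k+1)) = 1/k - 1/(k+1)
The series telescopes:
= (1/216 - 1/217) + (1/217 - 1/218) + ... + (1/229 - 1/230)
= 1/216 - 1/230
= 7/24840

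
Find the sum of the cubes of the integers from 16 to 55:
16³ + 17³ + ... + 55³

Use ∑_{k=1}^{n} k³ = [n(n+1)/2]², then subtract the first 15 terms.
∑_{k=1}^{55} k³ = [55×56/2]² = 1540² = 2371600
∑_{k=1}^{15} k³ = [15×16/2]² = 120² = 14400
∑_{k=16}^{55} k³ = 2371600 - 14400 = 2357200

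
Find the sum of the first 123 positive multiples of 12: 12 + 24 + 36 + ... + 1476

Factor out 12: = 12(1 + 2 + ... + 123) = 12 × n(n+1)/2
= 12 × 123×124/2
= 12 × 7626
= 91512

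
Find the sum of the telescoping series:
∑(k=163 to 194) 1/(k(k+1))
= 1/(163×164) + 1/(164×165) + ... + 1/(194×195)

Partial fractions: 1/(k(k+1)) = 1/k - 1/(k+1)
The series telescopes:
= (1/163 - 1/164) + (1/164 - 1/165) + ... + (1/194 - 1/195)
= 1/163 - 1/195
= 32/31785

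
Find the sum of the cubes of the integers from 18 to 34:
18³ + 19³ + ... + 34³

Use ∑_{k=1}^{n} k³ = [n(n+1)/2]², then subtract the first 17 terms.
∑_{k=1}^{34} k³ = [34×35/2]² = 595² = 354025
∑_{k=1}^{17} k³ = [17×18/2]² = 153² = 23409
∑_{k=18}^{34} k³ = 354025 - 23409 = 330616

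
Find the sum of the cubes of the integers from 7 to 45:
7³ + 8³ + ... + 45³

Use ∑_{k=1}^{n} k³ = [n(n+1)/2]², then subtract the first 6 terms.
∑_{k=1}^{45} k³ = [45×46/2]² = 1035² = 1071225
∑_{k=1}^{6} k³ = [6×7/2]² = 21² = 441
∑_{k=7}^{45} k³ = 1071225 - 441 = 1070784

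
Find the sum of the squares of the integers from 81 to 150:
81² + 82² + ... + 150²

Use ∑_{k=1}^{n} k² = n(n+1)(2n+1)/6, then subtract the first 80 terms.
∑_{k=1}^{150} k² = 150×151×301/6 = 1136275
∑_{k=1}^{80} k² = 80×81×161/6 = 173880
∑_{k=81}^{150} k² = 1136275 - 173880 = 962395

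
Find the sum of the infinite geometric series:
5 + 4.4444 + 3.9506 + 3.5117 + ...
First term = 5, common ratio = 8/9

For |r| < 1, S = a / (1 - r)
S = 5 / (1 - (8/9))
S = 5 / (1/9)
S = 45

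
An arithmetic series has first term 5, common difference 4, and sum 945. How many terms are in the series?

Using S = n/2 × [2a + (n-1)d]
945 = n/2 × [2(5) + (n-1)(4)]
945 = n/2 × [10 + 4n - 4]
1890 = n × [6 + 4n]
4n² + (6)n - 1890 = 0
Discriminant: Δ = (6)² - 4(4)(-1890) = 36 + 30240 = 30276
√Δ = 174
n = [-(6) + √Δ] / (2·4) = (-6 + 174) / 8 = 168 / 8 = 21
(The negative root is discarded since n must be a positive integer.)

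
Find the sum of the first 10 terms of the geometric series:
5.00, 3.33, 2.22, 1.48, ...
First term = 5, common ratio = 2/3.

Sₙ = a(1 - rⁿ) / (1 - r)
S_10 = 5(1 - (2/3)^10) / (1 - (2/3))
S_10 = 5(1 - (1024/59049)) / (1/3)
S_10 = 290125/19683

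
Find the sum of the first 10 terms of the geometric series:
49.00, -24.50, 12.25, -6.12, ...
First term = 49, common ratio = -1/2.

Sₙ = a(1 - rⁿ) / (1 - r)
S_10 = 49(1 - (-1/2)^10) / (1 - (-1/2))
S_10 = 49(1 - (1/1024)) / (3/2)
S_10 = 16709/512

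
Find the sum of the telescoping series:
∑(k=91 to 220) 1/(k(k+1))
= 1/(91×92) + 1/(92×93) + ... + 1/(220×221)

Partial fractions: 1/(k(k+1)) = 1/k - 1/(k+1)
The series telescopes:
= (1/91 - 1/92) + (1/92 - 1/93) + ... + (1/220 - 1/221)
= 1/91 - 1/221
= 10/1547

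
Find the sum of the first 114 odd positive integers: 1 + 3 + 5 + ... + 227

Sum of first n odd numbers = n²
= 114²
= 12996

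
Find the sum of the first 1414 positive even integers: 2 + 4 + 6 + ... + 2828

Sum of first n even numbers = n(n+1)
= 1414×1415
= 2000810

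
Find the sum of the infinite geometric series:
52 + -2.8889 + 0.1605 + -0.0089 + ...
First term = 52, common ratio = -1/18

For |r| < 1, S = a / (1 - r)
S = 52 / (1 - (-1/18))
S = 52 / (19/18)
S = 936/19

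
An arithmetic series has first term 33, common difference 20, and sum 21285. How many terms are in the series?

Using S = n/2 × [2a + (n-1)d]
21285 = n/2 × [2(33) + (n-1)(20)]
21285 = n/2 × [66 + 20n - 20]
42570 = n × [46 + 20n]
20n² + (46)n - 42570 = 0
Discriminant: Δ = (46)² - 4(20)(-42570) = 2116 + 3405600 = 3407716
√Δ = 1846
n = [-(46) + √Δ] / (2·20) = (-46 + 1846) / 40 = 1800 / 40 = 45
(The negative root is discarded since n must be a positive integer.)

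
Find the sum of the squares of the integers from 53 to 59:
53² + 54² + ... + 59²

Use ∑_{k=1}^{n} k² = n(n+1)(2n+1)/6, then subtract the first 52 terms.
∑_{k=1}^{59} k² = 59×60×119/6 = 70210
∑_{k=1}^{52} k² = 52×53×105/6 = 48230
∑_{k=53}^{59} k² = 70210 - 48230 = 21980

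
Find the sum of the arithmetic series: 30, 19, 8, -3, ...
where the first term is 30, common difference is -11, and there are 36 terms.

Sₙ = n/2 × (first + last)
Last term = a + (n-1)d = 30 + (36-1)×(-11) = -355
S_36 = 36/2 × (30 + (-355))
S_36 = 36/2 × (-325) = -5850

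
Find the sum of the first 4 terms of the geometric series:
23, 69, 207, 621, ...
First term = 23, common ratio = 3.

Sₙ = a(1 - rⁿ) / (1 - r)
S_4 = 23(1 - 3^4) / (1 - 3)
S_4 = 23(1 - 81) / (-2)
S_4 = 920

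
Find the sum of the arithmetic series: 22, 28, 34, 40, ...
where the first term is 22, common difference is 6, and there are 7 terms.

Sₙ = n/2 × (first + last)
Last term = a + (n-1)d = 22 + (7-1)×6 = 58
S_7 = 7/2 × (22 + 58)
S_7 = 7/2 × 80 = 280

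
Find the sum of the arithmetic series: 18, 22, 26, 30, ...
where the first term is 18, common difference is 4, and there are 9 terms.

Sₙ = n/2 × (first + last)
Last term = a + (n-1)d = 18 + (9-1)×4 = 50
S_9 = 9/2 × (18 + 50)
S_9 = 9/2 × 68 = 306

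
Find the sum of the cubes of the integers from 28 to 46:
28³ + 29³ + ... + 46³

Use ∑_{k=1}^{n} k³ = [n(n+1)/2]², then subtract the first 27 terms.
∑_{k=1}^{46} k³ = [46×47/2]² = 1081² = 1168561
∑_{k=1}^{27} k³ = [27×28/2]² = 378² = 142884
∑_{k=28}^{46} k³ = 1168561 - 142884 = 1025677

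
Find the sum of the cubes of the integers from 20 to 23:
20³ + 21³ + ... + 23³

Use ∑_{k=1}^{n} k³ = [n(n+1)/2]², then subtract the first 19 terms.
∑_{k=1}^{23} k³ = [23×24/2]² = 276² = 76176
∑_{k=1}^{19} k³ = [19×20/2]² = 190² = 36100
∑_{k=20}^{23} k³ = 76176 - 36100 = 40076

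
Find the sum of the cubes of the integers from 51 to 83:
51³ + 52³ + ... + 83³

Use ∑_{k=1}^{n} k³ = [n(n+1)/2]², then subtract the first 50 terms.
∑_{k=1}^{83} k³ = [83×84/2]² = 3486² = 12152196
∑_{k=1}^{50} k³ = [50×51/2]² = 1275² = 1625625
∑_{k=51}^{83} k³ = 12152196 - 1625625 = 10526571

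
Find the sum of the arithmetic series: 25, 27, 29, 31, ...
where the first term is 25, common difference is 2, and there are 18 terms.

Sₙ = n/2 × (first + last)
Last term = a + (n-1)d = 25 + (18-1)×2 = 59
S_18 = 18/2 × (25 + 59)
S_18 = 18/2 × 84 = 756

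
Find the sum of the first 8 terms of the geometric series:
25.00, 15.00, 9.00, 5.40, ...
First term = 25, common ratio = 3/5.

Sₙ = a(1 - rⁿ) / (1 - r)
S_8 = 25(1 - (3/5)^8) / (1 - (3/5))
S_8 = 25(1 - (6561/390625)) / (2/5)
S_8 = 192032/3125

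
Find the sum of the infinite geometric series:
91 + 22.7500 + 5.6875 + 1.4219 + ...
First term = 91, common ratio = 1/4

For |r| < 1, S = a / (1 - r)
S = 91 / (1 - (1/4))
S = 91 / (3/4)
S = 364/3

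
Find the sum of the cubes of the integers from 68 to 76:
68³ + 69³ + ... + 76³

Use ∑_{k=1}^{n} k³ = [n(n+1)/2]², then subtract the first 67 terms.
∑_{k=1}^{76} k³ = [76×77/2]² = 2926² = 8561476
∑_{k=1}^{67} k³ = [67×68/2]² = 2278² = 5189284
∑_{k=68}^{76} k³ = 8561476 - 5189284 = 3372192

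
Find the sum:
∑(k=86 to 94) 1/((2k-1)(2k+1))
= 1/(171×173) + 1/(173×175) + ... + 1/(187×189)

Partial fractions: 1/((2k-1)(2k+1)) = (1/2)[1/(2k-1) - 1/(2k+1)]
The series telescopes:
= (1/2)[1/171 - 1/189]
= 1/3591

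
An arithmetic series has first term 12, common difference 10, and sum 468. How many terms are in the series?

Using S = n/2 × [2a + (n-1)d]
468 = n/2 × [2(12) + (n-1)(10)]
468 = n/2 × [24 + 10n - 10]
936 = n × [14 + 10n]
10n² + (14)n - 936 = 0
Discriminant: Δ = (14)² - 4(10)(-936) = 196 + 37440 = 37636
√Δ = 194
n = [-(14) + √Δ] / (2·10) = (-14 + 194) / 20 = 180 / 20 = 9
(The negative root is discarded since n must be a positive integer.)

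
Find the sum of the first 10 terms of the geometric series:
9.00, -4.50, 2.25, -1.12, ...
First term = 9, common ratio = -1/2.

Sₙ = a(1 - rⁿ) / (1 - r)
S_10 = 9(1 - (-1/2)^10) / (1 - (-1/2))
S_10 = 9(1 - (1/1024)) / (3/2)
S_10 = 3069/512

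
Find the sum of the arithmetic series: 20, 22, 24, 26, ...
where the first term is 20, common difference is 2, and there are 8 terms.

Sₙ = n/2 × (first + last)
Last term = a + (n-1)d = 20 + (8-1)×2 = 34
S_8 = 8/2 × (20 + 34)
S_8 = 8/2 × 54 = 216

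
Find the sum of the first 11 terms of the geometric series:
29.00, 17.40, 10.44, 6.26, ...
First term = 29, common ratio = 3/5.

Sₙ = a(1 - rⁿ) / (1 - r)
S_11 = 29(1 - (3/5)^11) / (1 - (3/5))
S_11 = 29(1 - (177147/48828125)) / (2/5)
S_11 = 705439181/9765625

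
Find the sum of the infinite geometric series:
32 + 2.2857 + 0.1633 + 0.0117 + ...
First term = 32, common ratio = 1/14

For |r| < 1, S = a / (1 - r)
S = 32 / (1 - (1/14))
S = 32 / (13/14)
S = 448/13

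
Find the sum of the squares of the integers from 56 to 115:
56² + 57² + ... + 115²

Use ∑_{k=1}^{n} k² = n(n+1)(2n+1)/6, then subtract the first 55 terms.
∑_{k=1}^{115} k² = 115×116×231/6 = 513590
∑_{k=1}^{55} k² = 55×56×111/6 = 56980
∑_{k=56}^{115} k² = 513590 - 56980 = 456610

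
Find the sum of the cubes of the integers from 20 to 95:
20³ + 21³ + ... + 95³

Use ∑_{k=1}^{n} k³ = [n(n+1)/2]², then subtract the first 19 terms.
∑_{k=1}^{95} k³ = [95×96/2]² = 4560² = 20793600
∑_{k=1}^{19} k³ = [19×20/2]² = 190² = 36100
∑_{k=20}^{95} k³ = 20793600 - 36100 = 20757500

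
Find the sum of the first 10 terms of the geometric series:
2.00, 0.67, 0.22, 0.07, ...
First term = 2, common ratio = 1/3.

Sₙ = a(1 - rⁿ) / (1 - r)
S_10 = 2(1 - (1/3)^10) / (1 - (1/3))
S_10 = 2(1 - (1/59049)) / (2/3)
S_10 = 59048/19683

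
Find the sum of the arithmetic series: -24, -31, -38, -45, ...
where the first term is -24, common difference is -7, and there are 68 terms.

Sₙ = n/2 × (first + last)
Last term = a + (n-1)d = -24 + (68-1)×(-7) = -493
S_68 = 68/2 × (-24 + (-493))
S_68 = 68/2 × (-517) = -17578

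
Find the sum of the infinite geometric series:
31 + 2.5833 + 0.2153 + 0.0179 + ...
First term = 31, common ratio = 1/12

For |r| < 1, S = a / (1 - r)
S = 31 / (1 - (1/12))
S = 31 / (11/12)
S = 372/11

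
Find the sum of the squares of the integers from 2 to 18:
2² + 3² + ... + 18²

Use ∑_{k=1}^{n} k² = n(n+1)(2n+1)/6, then subtract the first 1 terms.
∑_{k=1}^{18} k² = 18×19×37/6 = 2109
∑_{k=1}^{1} k² = 1×2×3/6 = 1
∑_{k=2}^{18} k² = 2109 - 1 = 2108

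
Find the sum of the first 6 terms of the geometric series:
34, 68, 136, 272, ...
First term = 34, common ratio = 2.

Sₙ = a(1 - rⁿ) / (1 - r)
S_6 = 34(1 - 2^6) / (1 - 2)
S_6 = 34(1 - 64) / (-1)
S_6 = 2142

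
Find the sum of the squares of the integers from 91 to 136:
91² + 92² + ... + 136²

Use ∑_{k=1}^{n} k² = n(n+1)(2n+1)/6, then subtract the first 90 terms.
∑_{k=1}^{136} k² = 136×137×273/6 = 847756
∑_{k=1}^{90} k² = 90×91×181/6 = 247065
∑_{k=91}^{136} k² = 847756 - 247065 = 600691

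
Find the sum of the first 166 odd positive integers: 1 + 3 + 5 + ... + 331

Sum of first n odd numbers = n²
= 166²
= 27556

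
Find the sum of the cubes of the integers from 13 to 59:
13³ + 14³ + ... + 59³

Use ∑_{k=1}^{n} k³ = [n(n+1)/2]², then subtract the first 12 terms.
∑_{k=1}^{59} k³ = [59×60/2]² = 1770² = 3132900
∑_{k=1}^{12} k³ = [12×13/2]² = 78² = 6084
∑_{k=13}^{59} k³ = 3132900 - 6084 = 3126816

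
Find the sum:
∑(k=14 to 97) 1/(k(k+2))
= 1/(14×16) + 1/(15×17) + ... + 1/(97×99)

Partial fractions: 1/(k(k+2)) = (1/2)[1/k - 1/(k+2)]
Telescoping leaves the first two and last two terms:
= (1/2)[1/14 + 1/15 - 1/98 - 1/99]
= 2857/48510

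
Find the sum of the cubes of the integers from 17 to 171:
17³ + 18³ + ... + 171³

Use ∑_{k=1}^{n} k³ = [n(n+1)/2]², then subtract the first 16 terms.
∑_{k=1}^{171} k³ = [171×172/2]² = 14706² = 216266436
∑_{k=1}^{16} k³ = [16×17/2]² = 136² = 18496
∑_{k=17}^{171} k³ = 216266436 - 18496 = 216247940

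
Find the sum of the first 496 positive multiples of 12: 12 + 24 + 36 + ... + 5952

Factor out 12: = 12(1 + 2 + ... + 496) = 12 × n(n+1)/2
= 12 × 496×497/2
= 12 × 123256
= 1479072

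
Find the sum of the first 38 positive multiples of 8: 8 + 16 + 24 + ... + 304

Factor out 8: = 8(1 + 2 + ... + 38) = 8 × n(n+1)/2
= 8 × 38×39/2
= 8 × 741
= 5928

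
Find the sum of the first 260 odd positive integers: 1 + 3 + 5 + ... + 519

Sum of first n odd numbers = n²
= 260²
= 67600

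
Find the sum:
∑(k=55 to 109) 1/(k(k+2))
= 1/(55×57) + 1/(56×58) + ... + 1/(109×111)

Partial fractions: 1/(k(k+2)) = (1/2)[1/k - 1/(k+2)]
Telescoping leaves the first two and last two terms:
= (1/2)[1/55 + 1/56 - 1/110 - 1/111]
= 6133/683760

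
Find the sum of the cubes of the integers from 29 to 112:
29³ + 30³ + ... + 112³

Use ∑_{k=1}^{n} k³ = [n(n+1)/2]², then subtract the first 28 terms.
∑_{k=1}^{112} k³ = [112×113/2]² = 6328² = 40043584
∑_{k=1}^{28} k³ = [28×29/2]² = 406² = 164836
∑_{k=29}^{112} k³ = 40043584 - 164836 = 39878748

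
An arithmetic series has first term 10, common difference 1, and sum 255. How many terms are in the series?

Using S = n/2 × [2a + (n-1)d]
255 = n/2 × [2(10) + (n-1)(1)]
255 = n/2 × [20 + 1n - 1]
510 = n × [19 + 1n]
1n² + (19)n - 510 = 0
Discriminant: Δ = (19)² - 4(1)(-510) = 361 + 2040 = 2401
√Δ = 49
n = [-(19) + √Δ] / (2·1) = (-19 + 49) / 2 = 30 / 2 = 15
(The negative root is discarded since n must be a positive integer.)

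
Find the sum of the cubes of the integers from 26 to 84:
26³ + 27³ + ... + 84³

Use ∑_{k=1}^{n} k³ = [n(n+1)/2]², then subtract the first 25 terms.
∑_{k=1}^{84} k³ = [84×85/2]² = 3570² = 12744900
∑_{k=1}^{25} k³ = [25×26/2]² = 325² = 105625
∑_{k=26}^{84} k³ = 12744900 - 105625 = 12639275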